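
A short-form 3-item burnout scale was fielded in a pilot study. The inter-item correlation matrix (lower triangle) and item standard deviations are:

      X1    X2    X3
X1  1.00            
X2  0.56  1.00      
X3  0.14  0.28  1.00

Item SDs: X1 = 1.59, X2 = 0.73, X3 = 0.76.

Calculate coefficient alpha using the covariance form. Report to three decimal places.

α = 0.523

Σσ²ᵢ = 1.59² + 0.73² + 0.76² = 3.6386
Covariances σ_ij = r_ij · s_i · s_j:
  σ(X1,X2) = 0.56 × 1.59 × 0.73 = 0.6500
  σ(X1,X3) = 0.14 × 1.59 × 0.76 = 0.1692
  σ(X2,X3) = 0.28 × 0.73 × 0.76 = 0.1553
σ²_T = Σσ²ᵢ + 2·Σσ_ij = 3.6386 + 2 × 0.9745 = 5.5876
α = (3/2)·(1 − 3.6386/5.5876) = 0.523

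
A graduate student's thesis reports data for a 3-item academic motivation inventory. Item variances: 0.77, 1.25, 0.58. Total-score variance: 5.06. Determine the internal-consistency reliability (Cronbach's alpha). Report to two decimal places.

α = 0.73

ΣVar(i) = 0.77 + 1.25 + 0.58 = 2.60
α = (k/(k−1))·(1 − ΣVar(i)/total variance) = (3/2)·(1 − 2.60/5.06) = 0.73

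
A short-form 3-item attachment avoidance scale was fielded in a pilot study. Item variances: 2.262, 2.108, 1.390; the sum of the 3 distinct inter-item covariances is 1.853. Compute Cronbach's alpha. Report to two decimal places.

Σσᵢ² = 2.262 + 2.108 + 1.390 = 5.760
Sum of distinct covariances = 1.853
total variance = Σσᵢ² + 2·Σcov = 5.760 + 2 × 1.853 = 9.466
α = (3/2)·(1 − 5.760/9.466) = 0.59

α = 0.59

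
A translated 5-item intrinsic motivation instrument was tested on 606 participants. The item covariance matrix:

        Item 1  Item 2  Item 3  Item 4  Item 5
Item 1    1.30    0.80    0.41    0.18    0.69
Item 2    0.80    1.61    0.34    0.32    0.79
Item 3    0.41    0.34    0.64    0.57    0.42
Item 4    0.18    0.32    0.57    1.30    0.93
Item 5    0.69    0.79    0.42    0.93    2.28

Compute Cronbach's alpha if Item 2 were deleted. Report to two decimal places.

α = 0.72

Remaining items: Item 1, Item 3, Item 4, Item 5 (k = 4).
sum of item variances = 1.30 + 0.64 + 1.30 + 2.28 = 5.52
σ²_total = 5.52 + 2 × 3.20 = 11.92
α (item deleted) = (4/3)·(1 − 5.52/11.92) = 0.72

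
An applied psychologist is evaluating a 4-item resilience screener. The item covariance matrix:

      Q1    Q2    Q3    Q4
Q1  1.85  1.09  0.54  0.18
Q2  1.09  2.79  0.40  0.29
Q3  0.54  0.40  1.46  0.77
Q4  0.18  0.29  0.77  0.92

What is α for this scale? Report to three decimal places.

sum of item variances = 1.85 + 2.79 + 1.46 + 0.92 = 7.02
Sum of the distinct covariances = 3.27
Var(T) = 7.02 + 2 × 3.27 = 13.56
α = (k/(k−1))·(1 − sum of item variances/Var(T)) = (4/3)·(1 − 7.02/13.56) = 0.643

α = 0.643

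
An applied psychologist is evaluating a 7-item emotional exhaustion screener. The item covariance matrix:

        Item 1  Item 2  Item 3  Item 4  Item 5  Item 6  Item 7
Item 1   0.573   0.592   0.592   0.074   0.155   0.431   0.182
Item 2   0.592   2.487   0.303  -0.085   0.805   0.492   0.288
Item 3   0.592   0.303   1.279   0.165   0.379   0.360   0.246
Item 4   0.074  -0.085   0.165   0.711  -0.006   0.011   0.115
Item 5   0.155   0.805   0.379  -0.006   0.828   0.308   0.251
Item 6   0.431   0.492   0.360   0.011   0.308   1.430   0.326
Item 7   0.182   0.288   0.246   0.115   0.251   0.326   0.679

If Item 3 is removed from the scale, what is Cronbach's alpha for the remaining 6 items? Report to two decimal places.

Cronbach's alpha = 0.65

Remaining items: Item 1, Item 2, Item 4, Item 5, Item 6, Item 7 (k = 6).
sum of item variances = 0.573 + 2.487 + 0.711 + 0.828 + 1.430 + 0.679 = 6.708
total variance = 6.708 + 2 × 3.939 = 14.586
α (item deleted) = (6/5)·(1 − 6.708/14.586) = 0.65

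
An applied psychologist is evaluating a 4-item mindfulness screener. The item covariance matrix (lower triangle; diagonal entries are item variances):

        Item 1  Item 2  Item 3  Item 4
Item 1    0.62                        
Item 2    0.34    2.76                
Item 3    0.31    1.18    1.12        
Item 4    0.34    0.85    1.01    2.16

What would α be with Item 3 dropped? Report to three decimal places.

α = 0.534

Remaining items: Item 1, Item 2, Item 4 (k = 3).
sum of item variances = 0.62 + 2.76 + 2.16 = 5.54
total variance = 5.54 + 2 × 1.53 = 8.60
α (item deleted) = (3/2)·(1 − 5.54/8.60) = 0.534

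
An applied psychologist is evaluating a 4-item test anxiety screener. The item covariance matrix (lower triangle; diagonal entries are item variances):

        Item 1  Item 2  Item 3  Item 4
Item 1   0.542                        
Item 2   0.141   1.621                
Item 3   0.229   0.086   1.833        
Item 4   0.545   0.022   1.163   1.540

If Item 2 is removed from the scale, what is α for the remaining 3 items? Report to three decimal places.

Remaining items: Item 1, Item 3, Item 4 (k = 3).
Σσ²ᵢ = 0.542 + 1.833 + 1.540 = 3.915
σ²_total = 3.915 + 2 × 1.937 = 7.789
α (item deleted) = (3/2)·(1 − 3.915/7.789) = 0.746

α = 0.746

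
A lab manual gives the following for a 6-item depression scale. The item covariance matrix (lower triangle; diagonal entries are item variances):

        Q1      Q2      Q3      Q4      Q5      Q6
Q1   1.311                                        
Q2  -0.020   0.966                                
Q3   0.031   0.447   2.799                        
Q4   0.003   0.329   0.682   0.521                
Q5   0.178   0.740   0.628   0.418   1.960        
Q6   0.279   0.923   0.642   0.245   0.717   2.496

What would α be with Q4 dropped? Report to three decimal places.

α = 0.612

Remaining items: Q1, Q2, Q3, Q5, Q6 (k = 5).
Σσᵢ² = 1.311 + 0.966 + 2.799 + 1.960 + 2.496 = 9.532
Var(T) = 9.532 + 2 × 4.565 = 18.662
α (item deleted) = (5/4)·(1 − 9.532/18.662) = 0.612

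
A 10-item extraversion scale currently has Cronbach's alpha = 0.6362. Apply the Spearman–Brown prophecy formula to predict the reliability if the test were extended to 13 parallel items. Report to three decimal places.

predicted reliability = 0.695

Length factor m = 13/10 = 1.3000
α' = m·α / (1 + (m−1)·α)
   = 13/10 × 0.6362 / (1 + (13/10 − 1) × 0.6362)
   = 0.8271 / 1.1909 = 0.695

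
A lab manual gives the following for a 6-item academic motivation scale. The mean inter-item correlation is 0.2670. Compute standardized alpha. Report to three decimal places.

Standardized α = k·r̄ / (1 + (k−1)·r̄) = 6 × 0.2670 / (1 + 5 × 0.2670)
  = 1.6020 / 2.3350 = 0.686

standardized alpha = 0.686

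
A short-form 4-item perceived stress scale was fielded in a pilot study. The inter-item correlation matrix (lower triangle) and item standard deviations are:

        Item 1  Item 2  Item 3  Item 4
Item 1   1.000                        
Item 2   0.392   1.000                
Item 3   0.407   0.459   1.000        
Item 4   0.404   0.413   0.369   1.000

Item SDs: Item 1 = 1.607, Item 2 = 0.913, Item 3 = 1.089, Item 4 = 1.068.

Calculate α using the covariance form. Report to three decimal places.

Σσ²ᵢ = 1.607² + 0.913² + 1.089² + 1.068² = 5.7426
Covariances σ_ij = r_ij · s_i · s_j:
  σ(Item 1,Item 2) = 0.392 × 1.607 × 0.913 = 0.5751
  σ(Item 1,Item 3) = 0.407 × 1.607 × 1.089 = 0.7123
  σ(Item 1,Item 4) = 0.404 × 1.607 × 1.068 = 0.6934
  σ(Item 2,Item 3) = 0.459 × 0.913 × 1.089 = 0.4564
  σ(Item 2,Item 4) = 0.413 × 0.913 × 1.068 = 0.4027
  σ(Item 3,Item 4) = 0.369 × 1.089 × 1.068 = 0.4292
σ²_T = Σσ²ᵢ + 2·Σσ_ij = 5.7426 + 2 × 3.2691 = 12.2808
α = (4/3)·(1 − 5.7426/12.2808) = 0.710

α = 0.710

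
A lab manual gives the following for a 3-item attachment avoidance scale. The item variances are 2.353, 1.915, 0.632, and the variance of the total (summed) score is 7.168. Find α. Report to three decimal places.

α = 0.475

Σσ²ᵢ = 2.353 + 1.915 + 0.632 = 4.900
α = (k/(k−1))·(1 − Σσ²ᵢ/Var(T)) = (3/2)·(1 − 4.900/7.168) = 0.475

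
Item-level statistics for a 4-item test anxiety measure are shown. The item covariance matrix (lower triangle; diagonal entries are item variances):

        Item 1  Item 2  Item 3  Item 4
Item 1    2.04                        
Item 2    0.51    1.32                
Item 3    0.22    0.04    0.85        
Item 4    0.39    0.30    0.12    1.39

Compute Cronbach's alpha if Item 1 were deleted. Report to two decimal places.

α = 0.31

Remaining items: Item 2, Item 3, Item 4 (k = 3).
Σσᵢ² = 1.32 + 0.85 + 1.39 = 3.56
σ²_total = 3.56 + 2 × 0.46 = 4.48
α (item deleted) = (3/2)·(1 − 3.56/4.48) = 0.31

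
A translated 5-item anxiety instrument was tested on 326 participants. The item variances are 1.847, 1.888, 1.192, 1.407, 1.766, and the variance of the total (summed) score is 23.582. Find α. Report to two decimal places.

α = 0.82

Σσᵢ² = 1.847 + 1.888 + 1.192 + 1.407 + 1.766 = 8.100
α = (k/(k−1))·(1 − Σσᵢ²/σ²_total) = (5/4)·(1 − 8.100/23.582) = 0.82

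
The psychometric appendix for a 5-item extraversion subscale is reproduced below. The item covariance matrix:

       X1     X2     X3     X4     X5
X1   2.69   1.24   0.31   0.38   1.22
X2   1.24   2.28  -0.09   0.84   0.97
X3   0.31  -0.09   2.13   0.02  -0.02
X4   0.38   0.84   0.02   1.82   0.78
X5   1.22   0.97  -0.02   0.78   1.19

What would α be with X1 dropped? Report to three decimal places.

α = 0.537

Remaining items: X2, X3, X4, X5 (k = 4).
sum of item variances = 2.28 + 2.13 + 1.82 + 1.19 = 7.42
σ²_T = 7.42 + 2 × 2.50 = 12.42
α (item deleted) = (4/3)·(1 − 7.42/12.42) = 0.537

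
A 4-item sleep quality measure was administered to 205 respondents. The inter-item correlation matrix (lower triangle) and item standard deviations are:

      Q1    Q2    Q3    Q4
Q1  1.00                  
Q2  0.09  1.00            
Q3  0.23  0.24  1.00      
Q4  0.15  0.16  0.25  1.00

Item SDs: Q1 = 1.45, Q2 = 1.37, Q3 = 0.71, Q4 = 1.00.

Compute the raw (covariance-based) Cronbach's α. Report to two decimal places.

Σσ²ᵢ = 1.45² + 1.37² + 0.71² + 1.00² = 5.4835
Covariances σ_ij = r_ij · s_i · s_j:
  σ(Q1,Q2) = 0.09 × 1.45 × 1.37 = 0.1788
  σ(Q1,Q3) = 0.23 × 1.45 × 0.71 = 0.2368
  σ(Q1,Q4) = 0.15 × 1.45 × 1.00 = 0.2175
  σ(Q2,Q3) = 0.24 × 1.37 × 0.71 = 0.2334
  σ(Q2,Q4) = 0.16 × 1.37 × 1.00 = 0.2192
  σ(Q3,Q4) = 0.25 × 0.71 × 1.00 = 0.1775
σ²_T = Σσ²ᵢ + 2·Σσ_ij = 5.4835 + 2 × 1.2632 = 8.0099
α = (4/3)·(1 − 5.4835/8.0099) = 0.42

Cronbach's α = 0.42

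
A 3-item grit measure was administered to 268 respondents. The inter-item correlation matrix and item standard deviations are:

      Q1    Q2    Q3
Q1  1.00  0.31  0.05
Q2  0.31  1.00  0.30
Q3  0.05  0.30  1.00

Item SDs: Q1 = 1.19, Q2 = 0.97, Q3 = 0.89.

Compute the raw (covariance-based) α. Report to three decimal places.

Σσ²ᵢ = 1.19² + 0.97² + 0.89² = 3.1491
Covariances σ_ij = r_ij · s_i · s_j:
  σ(Q1,Q2) = 0.31 × 1.19 × 0.97 = 0.3578
  σ(Q1,Q3) = 0.05 × 1.19 × 0.89 = 0.0530
  σ(Q2,Q3) = 0.30 × 0.97 × 0.89 = 0.2590
σ²_T = Σσ²ᵢ + 2·Σσ_ij = 3.1491 + 2 × 0.6698 = 4.4887
α = (3/2)·(1 − 3.1491/4.4887) = 0.448

α = 0.448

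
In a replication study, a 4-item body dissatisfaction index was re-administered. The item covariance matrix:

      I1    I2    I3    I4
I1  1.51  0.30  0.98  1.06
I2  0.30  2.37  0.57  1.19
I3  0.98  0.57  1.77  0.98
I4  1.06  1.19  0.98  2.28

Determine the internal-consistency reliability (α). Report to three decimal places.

Σσᵢ² = 1.51 + 2.37 + 1.77 + 2.28 = 7.93
Σ_{i<j} σ_ij = 5.08
σ²_T = 7.93 + 2 × 5.08 = 18.09
α = (k/(k−1))·(1 − Σσᵢ²/σ²_T) = (4/3)·(1 − 7.93/18.09) = 0.749

α = 0.749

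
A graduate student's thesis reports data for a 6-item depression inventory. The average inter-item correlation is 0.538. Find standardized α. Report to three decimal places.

Standardized α = k·r̄ / (1 + (k−1)·r̄) = 6 × 0.538 / (1 + 5 × 0.538)
  = 3.2280 / 3.6900 = 0.875

standardized α = 0.875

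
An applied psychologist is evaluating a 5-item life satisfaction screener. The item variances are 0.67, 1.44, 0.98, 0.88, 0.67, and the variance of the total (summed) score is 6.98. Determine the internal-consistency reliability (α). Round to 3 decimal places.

α = 0.419

Σσ²ᵢ = 0.67 + 1.44 + 0.98 + 0.88 + 0.67 = 4.64
α = (k/(k−1))·(1 − Σσ²ᵢ/σ²_T) = (5/4)·(1 − 4.64/6.98) = 0.419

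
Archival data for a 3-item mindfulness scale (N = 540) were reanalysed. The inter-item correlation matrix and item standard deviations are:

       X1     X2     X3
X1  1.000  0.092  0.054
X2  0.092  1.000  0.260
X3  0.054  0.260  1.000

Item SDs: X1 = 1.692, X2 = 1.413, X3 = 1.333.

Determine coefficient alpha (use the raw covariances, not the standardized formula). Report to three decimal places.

Σσ²ᵢ = 1.692² + 1.413² + 1.333² = 6.6363
Covariances σ_ij = r_ij · s_i · s_j:
  σ(X1,X2) = 0.092 × 1.692 × 1.413 = 0.2200
  σ(X1,X3) = 0.054 × 1.692 × 1.333 = 0.1218
  σ(X2,X3) = 0.260 × 1.413 × 1.333 = 0.4897
σ²_T = Σσ²ᵢ + 2·Σσ_ij = 6.6363 + 2 × 0.8315 = 8.2993
α = (3/2)·(1 − 6.6363/8.2993) = 0.301

α = 0.301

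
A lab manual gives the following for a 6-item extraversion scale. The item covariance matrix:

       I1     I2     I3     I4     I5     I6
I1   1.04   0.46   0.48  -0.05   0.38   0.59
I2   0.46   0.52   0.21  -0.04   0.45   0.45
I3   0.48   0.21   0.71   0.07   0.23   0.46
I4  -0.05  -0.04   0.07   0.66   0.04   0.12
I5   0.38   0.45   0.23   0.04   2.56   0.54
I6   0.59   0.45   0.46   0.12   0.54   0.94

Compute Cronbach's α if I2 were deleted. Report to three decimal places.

Remaining items: I1, I3, I4, I5, I6 (k = 5).
ΣVar(i) = 1.04 + 0.71 + 0.66 + 2.56 + 0.94 = 5.91
Var(T) = 5.91 + 2 × 2.86 = 11.63
α (item deleted) = (5/4)·(1 − 5.91/11.63) = 0.615

Cronbach's α = 0.615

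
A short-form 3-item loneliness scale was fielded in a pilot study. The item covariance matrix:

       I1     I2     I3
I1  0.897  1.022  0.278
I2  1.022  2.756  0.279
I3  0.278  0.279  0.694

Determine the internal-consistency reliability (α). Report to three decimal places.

Σσᵢ² = 0.897 + 2.756 + 0.694 = 4.347
Sum of the distinct covariances = 1.579
σ²_total = 4.347 + 2 × 1.579 = 7.505
α = (k/(k−1))·(1 − Σσᵢ²/σ²_total) = (3/2)·(1 − 4.347/7.505) = 0.631

α = 0.631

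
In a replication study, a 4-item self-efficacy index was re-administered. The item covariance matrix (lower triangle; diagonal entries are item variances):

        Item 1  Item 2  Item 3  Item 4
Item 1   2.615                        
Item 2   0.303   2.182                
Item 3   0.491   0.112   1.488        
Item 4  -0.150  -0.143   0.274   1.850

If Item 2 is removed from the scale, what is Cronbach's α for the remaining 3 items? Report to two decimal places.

Remaining items: Item 1, Item 3, Item 4 (k = 3).
Σσ²ᵢ = 2.615 + 1.488 + 1.850 = 5.953
σ²_T = 5.953 + 2 × 0.615 = 7.183
α (item deleted) = (3/2)·(1 − 5.953/7.183) = 0.26

Cronbach's α = 0.26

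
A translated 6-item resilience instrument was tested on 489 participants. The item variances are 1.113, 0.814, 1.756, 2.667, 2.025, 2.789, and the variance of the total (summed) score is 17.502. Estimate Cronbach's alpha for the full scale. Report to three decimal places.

Σσᵢ² = 1.113 + 0.814 + 1.756 + 2.667 + 2.025 + 2.789 = 11.164
α = (k/(k−1))·(1 − Σσᵢ²/Var(T)) = (6/5)·(1 − 11.164/17.502) = 0.435

Cronbach's alpha = 0.435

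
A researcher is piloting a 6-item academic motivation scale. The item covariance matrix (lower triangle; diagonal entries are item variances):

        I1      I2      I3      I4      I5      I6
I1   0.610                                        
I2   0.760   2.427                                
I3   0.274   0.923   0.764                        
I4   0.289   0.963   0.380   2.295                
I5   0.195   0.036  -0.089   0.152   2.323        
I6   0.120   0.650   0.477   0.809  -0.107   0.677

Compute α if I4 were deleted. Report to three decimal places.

α = 0.610

Remaining items: I1, I2, I3, I5, I6 (k = 5).
sum of item variances = 0.610 + 2.427 + 0.764 + 2.323 + 0.677 = 6.801
σ²_total = 6.801 + 2 × 3.239 = 13.279
α (item deleted) = (5/4)·(1 − 6.801/13.279) = 0.610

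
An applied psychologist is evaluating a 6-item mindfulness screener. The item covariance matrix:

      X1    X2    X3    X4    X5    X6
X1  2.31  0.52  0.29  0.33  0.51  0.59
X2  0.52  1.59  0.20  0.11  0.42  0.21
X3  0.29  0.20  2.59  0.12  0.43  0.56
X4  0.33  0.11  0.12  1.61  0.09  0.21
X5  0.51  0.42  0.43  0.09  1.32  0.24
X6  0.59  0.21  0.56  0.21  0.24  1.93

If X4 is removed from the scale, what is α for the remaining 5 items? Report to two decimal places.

α = 0.56

Remaining items: X1, X2, X3, X5, X6 (k = 5).
Σσ²ᵢ = 2.31 + 1.59 + 2.59 + 1.32 + 1.93 = 9.74
Var(T) = 9.74 + 2 × 3.97 = 17.68
α (item deleted) = (5/4)·(1 − 9.74/17.68) = 0.56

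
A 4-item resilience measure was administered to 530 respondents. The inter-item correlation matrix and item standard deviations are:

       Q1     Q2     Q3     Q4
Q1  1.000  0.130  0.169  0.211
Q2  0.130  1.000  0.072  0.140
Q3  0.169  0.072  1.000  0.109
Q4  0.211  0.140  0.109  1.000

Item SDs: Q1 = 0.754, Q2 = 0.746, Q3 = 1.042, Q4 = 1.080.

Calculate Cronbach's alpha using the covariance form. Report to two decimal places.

α = 0.38

Σσ²ᵢ = 0.754² + 0.746² + 1.042² + 1.080² = 3.3772
Covariances σ_ij = r_ij · s_i · s_j:
  σ(Q1,Q2) = 0.130 × 0.754 × 0.746 = 0.0731
  σ(Q1,Q3) = 0.169 × 0.754 × 1.042 = 0.1328
  σ(Q1,Q4) = 0.211 × 0.754 × 1.080 = 0.1718
  σ(Q2,Q3) = 0.072 × 0.746 × 1.042 = 0.0560
  σ(Q2,Q4) = 0.140 × 0.746 × 1.080 = 0.1128
  σ(Q3,Q4) = 0.109 × 1.042 × 1.080 = 0.1227
σ²_T = Σσ²ᵢ + 2·Σσ_ij = 3.3772 + 2 × 0.6692 = 4.7156
α = (4/3)·(1 − 3.3772/4.7156) = 0.38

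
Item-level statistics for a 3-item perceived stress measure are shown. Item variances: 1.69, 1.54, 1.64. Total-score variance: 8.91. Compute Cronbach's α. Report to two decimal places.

ΣVar(i) = 1.69 + 1.54 + 1.64 = 4.87
α = (k/(k−1))·(1 − ΣVar(i)/total variance) = (3/2)·(1 − 4.87/8.91) = 0.68

Cronbach's α = 0.68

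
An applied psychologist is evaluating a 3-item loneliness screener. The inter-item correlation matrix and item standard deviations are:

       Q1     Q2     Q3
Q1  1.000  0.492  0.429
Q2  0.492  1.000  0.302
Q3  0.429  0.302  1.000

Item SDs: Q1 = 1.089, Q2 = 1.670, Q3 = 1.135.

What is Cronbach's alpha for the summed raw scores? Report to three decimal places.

Σσ²ᵢ = 1.089² + 1.670² + 1.135² = 5.2630
Covariances σ_ij = r_ij · s_i · s_j:
  σ(Q1,Q2) = 0.492 × 1.089 × 1.670 = 0.8948
  σ(Q1,Q3) = 0.429 × 1.089 × 1.135 = 0.5303
  σ(Q2,Q3) = 0.302 × 1.670 × 1.135 = 0.5724
σ²_T = Σσ²ᵢ + 2·Σσ_ij = 5.2630 + 2 × 1.9975 = 9.2580
α = (3/2)·(1 − 5.2630/9.2580) = 0.647

α = 0.647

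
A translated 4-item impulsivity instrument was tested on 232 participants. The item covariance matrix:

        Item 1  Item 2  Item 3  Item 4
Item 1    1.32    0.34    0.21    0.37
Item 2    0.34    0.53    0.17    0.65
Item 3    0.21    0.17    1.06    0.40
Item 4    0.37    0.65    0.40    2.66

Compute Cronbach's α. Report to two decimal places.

Σσᵢ² = 1.32 + 0.53 + 1.06 + 2.66 = 5.57
Σ_{i<j} σ_ij = 2.14
σ²_T = 5.57 + 2 × 2.14 = 9.85
α = (k/(k−1))·(1 − Σσᵢ²/σ²_T) = (4/3)·(1 − 5.57/9.85) = 0.58

α = 0.58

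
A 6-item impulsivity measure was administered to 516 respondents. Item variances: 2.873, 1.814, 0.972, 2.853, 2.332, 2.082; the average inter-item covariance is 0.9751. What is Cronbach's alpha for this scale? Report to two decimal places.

ΣVar(i) = 2.873 + 1.814 + 0.972 + 2.853 + 2.332 + 2.082 = 12.926
Sum of the 15 distinct covariances = 15 × 0.9751 = 14.6265
total variance = ΣVar(i) + 2·Σcov = 12.926 + 2 × 14.6265 = 42.1790
α = (6/5)·(1 − 12.926/42.1790) = 0.83

Cronbach's alpha = 0.83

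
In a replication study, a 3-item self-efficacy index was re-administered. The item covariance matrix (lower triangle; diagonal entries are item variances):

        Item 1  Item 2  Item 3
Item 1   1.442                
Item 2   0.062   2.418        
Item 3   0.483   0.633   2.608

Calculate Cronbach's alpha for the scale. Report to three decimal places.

α = 0.400

Σσᵢ² = 1.442 + 2.418 + 2.608 = 6.468
Sum of the distinct covariances = 1.178
σ²_total = 6.468 + 2 × 1.178 = 8.824
α = (k/(k−1))·(1 − Σσᵢ²/σ²_total) = (3/2)·(1 − 6.468/8.824) = 0.400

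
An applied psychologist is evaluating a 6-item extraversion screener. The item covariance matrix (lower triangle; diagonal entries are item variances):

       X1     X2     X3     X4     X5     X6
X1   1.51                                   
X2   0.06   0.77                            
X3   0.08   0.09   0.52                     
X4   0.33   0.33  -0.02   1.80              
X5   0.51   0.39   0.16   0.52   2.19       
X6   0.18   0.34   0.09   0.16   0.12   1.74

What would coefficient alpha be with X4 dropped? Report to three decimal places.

Remaining items: X1, X2, X3, X5, X6 (k = 5).
sum of item variances = 1.51 + 0.77 + 0.52 + 2.19 + 1.74 = 6.73
σ²_T = 6.73 + 2 × 2.02 = 10.77
α (item deleted) = (5/4)·(1 − 6.73/10.77) = 0.469

α = 0.469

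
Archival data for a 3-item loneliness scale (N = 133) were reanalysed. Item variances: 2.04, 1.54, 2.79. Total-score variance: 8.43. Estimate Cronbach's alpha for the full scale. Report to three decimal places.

α = 0.367

Σσᵢ² = 2.04 + 1.54 + 2.79 = 6.37
α = (k/(k−1))·(1 − Σσᵢ²/total variance) = (3/2)·(1 − 6.37/8.43) = 0.367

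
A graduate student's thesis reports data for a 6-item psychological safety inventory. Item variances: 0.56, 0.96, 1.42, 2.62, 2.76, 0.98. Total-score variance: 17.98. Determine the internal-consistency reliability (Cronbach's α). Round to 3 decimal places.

α = 0.579

Σσ²ᵢ = 0.56 + 0.96 + 1.42 + 2.62 + 2.76 + 0.98 = 9.30
α = (k/(k−1))·(1 − Σσ²ᵢ/σ²_total) = (6/5)·(1 − 9.30/17.98) = 0.579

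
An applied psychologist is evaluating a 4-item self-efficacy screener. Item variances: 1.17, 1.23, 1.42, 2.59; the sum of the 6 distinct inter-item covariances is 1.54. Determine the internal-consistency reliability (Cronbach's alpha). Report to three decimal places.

Σσ²ᵢ = 1.17 + 1.23 + 1.42 + 2.59 = 6.41
Sum of distinct covariances = 1.54
σ²_total = Σσ²ᵢ + 2·Σcov = 6.41 + 2 × 1.54 = 9.49
α = (4/3)·(1 − 6.41/9.49) = 0.433

α = 0.433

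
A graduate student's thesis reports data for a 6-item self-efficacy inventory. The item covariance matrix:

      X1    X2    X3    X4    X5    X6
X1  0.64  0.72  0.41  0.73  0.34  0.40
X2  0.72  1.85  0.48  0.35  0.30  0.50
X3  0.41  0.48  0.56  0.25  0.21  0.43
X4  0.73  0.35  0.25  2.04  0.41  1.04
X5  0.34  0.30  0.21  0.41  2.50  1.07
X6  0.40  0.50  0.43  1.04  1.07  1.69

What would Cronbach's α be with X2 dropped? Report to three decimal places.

Remaining items: X1, X3, X4, X5, X6 (k = 5).
Σσᵢ² = 0.64 + 0.56 + 2.04 + 2.50 + 1.69 = 7.43
Var(T) = 7.43 + 2 × 5.29 = 18.01
α (item deleted) = (5/4)·(1 − 7.43/18.01) = 0.734

Cronbach's α = 0.734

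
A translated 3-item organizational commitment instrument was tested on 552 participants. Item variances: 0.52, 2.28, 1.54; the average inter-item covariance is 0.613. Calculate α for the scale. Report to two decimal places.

α = 0.69

sum of item variances = 0.52 + 2.28 + 1.54 = 4.34
Sum of the 3 distinct covariances = 3 × 0.613 = 1.839
σ²_T = sum of item variances + 2·Σcov = 4.34 + 2 × 1.839 = 8.018
α = (3/2)·(1 − 4.34/8.018) = 0.69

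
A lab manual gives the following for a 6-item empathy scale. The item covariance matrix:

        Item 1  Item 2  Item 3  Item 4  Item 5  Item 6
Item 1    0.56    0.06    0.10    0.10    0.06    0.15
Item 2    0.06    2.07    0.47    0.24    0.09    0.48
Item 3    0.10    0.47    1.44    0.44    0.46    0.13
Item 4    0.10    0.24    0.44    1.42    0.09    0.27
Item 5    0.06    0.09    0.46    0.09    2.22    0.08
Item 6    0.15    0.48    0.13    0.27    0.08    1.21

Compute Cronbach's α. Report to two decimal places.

Σσ²ᵢ = 0.56 + 2.07 + 1.44 + 1.42 + 2.22 + 1.21 = 8.92
Σ_{i<j} σ_ij = 3.22
σ²_total = 8.92 + 2 × 3.22 = 15.36
α = (k/(k−1))·(1 − Σσ²ᵢ/σ²_total) = (6/5)·(1 − 8.92/15.36) = 0.50

α = 0.50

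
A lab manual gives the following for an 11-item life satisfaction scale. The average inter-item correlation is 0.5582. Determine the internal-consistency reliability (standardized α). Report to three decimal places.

Standardized α = k·r̄ / (1 + (k−1)·r̄) = 11 × 0.5582 / (1 + 10 × 0.5582)
  = 6.1402 / 6.5820 = 0.933

standardized α = 0.933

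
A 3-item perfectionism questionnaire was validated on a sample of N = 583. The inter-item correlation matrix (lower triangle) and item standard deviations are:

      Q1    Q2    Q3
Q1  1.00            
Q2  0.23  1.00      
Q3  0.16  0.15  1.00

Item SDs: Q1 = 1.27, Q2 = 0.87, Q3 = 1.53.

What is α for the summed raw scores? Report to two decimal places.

α = 0.37

Σσ²ᵢ = 1.27² + 0.87² + 1.53² = 4.7107
Covariances σ_ij = r_ij · s_i · s_j:
  σ(Q1,Q2) = 0.23 × 1.27 × 0.87 = 0.2541
  σ(Q1,Q3) = 0.16 × 1.27 × 1.53 = 0.3109
  σ(Q2,Q3) = 0.15 × 0.87 × 1.53 = 0.1997
σ²_T = Σσ²ᵢ + 2·Σσ_ij = 4.7107 + 2 × 0.7647 = 6.2401
α = (3/2)·(1 − 4.7107/6.2401) = 0.37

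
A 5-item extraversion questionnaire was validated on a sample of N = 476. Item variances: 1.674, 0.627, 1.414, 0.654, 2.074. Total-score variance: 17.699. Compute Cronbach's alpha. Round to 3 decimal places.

Σσᵢ² = 1.674 + 0.627 + 1.414 + 0.654 + 2.074 = 6.443
α = (k/(k−1))·(1 − Σσᵢ²/Var(T)) = (5/4)·(1 − 6.443/17.699) = 0.795

α = 0.795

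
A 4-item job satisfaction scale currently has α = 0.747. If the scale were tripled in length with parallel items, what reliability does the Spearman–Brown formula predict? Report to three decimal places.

Length factor m = 3
α' = m·α / (1 + (m−1)·α)
   = 3 × 0.747 / (1 + (3 − 1) × 0.747)
   = 2.2410 / 2.4940 = 0.899

predicted reliability = 0.899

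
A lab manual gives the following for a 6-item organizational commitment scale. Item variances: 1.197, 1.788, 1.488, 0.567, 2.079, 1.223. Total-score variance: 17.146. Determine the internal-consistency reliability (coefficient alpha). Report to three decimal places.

sum of item variances = 1.197 + 1.788 + 1.488 + 0.567 + 2.079 + 1.223 = 8.342
α = (k/(k−1))·(1 − sum of item variances/σ²_T) = (6/5)·(1 − 8.342/17.146) = 0.616

α = 0.616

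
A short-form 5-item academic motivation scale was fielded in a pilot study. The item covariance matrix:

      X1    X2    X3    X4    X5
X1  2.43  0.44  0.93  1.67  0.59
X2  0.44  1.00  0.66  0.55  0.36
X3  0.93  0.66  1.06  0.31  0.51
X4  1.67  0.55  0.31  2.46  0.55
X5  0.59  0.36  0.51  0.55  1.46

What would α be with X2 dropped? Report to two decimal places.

Remaining items: X1, X3, X4, X5 (k = 4).
Σσᵢ² = 2.43 + 1.06 + 2.46 + 1.46 = 7.41
σ²_T = 7.41 + 2 × 4.56 = 16.53
α (item deleted) = (4/3)·(1 − 7.41/16.53) = 0.74

α = 0.74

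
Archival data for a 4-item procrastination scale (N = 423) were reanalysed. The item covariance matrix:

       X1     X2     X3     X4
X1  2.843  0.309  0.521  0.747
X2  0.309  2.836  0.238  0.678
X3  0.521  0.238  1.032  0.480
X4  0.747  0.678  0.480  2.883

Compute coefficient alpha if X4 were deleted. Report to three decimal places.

Remaining items: X1, X2, X3 (k = 3).
sum of item variances = 2.843 + 2.836 + 1.032 = 6.711
σ²_T = 6.711 + 2 × 1.068 = 8.847
α (item deleted) = (3/2)·(1 − 6.711/8.847) = 0.362

α = 0.362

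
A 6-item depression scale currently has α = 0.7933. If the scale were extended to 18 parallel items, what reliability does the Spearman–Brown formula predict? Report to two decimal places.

Length factor m = 18/6 = 3.0000
α' = m·α / (1 + (m−1)·α)
   = 18/6 × 0.7933 / (1 + (18/6 − 1) × 0.7933)
   = 2.3799 / 2.5866 = 0.92

predicted reliability = 0.92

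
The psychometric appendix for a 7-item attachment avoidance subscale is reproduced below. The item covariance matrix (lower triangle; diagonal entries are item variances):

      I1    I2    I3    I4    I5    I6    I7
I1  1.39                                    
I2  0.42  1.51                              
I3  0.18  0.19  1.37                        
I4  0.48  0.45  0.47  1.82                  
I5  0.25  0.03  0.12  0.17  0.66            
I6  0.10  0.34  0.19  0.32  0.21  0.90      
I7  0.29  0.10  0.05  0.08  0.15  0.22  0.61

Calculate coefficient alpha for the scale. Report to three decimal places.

ΣVar(i) = 1.39 + 1.51 + 1.37 + 1.82 + 0.66 + 0.90 + 0.61 = 8.26
Sum of off-diagonal covariances = 4.81
total variance = 8.26 + 2 × 4.81 = 17.88
α = (k/(k−1))·(1 − ΣVar(i)/total variance) = (7/6)·(1 − 8.26/17.88) = 0.628

coefficient alpha = 0.628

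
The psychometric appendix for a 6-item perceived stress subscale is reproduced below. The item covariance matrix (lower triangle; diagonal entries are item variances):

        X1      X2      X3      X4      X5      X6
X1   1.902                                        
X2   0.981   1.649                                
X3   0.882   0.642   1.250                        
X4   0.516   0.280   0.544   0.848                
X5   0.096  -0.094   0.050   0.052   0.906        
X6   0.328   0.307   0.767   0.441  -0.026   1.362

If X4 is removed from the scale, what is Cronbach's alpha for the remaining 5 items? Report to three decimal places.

Remaining items: X1, X2, X3, X5, X6 (k = 5).
ΣVar(i) = 1.902 + 1.649 + 1.250 + 0.906 + 1.362 = 7.069
total variance = 7.069 + 2 × 3.933 = 14.935
α (item deleted) = (5/4)·(1 − 7.069/14.935) = 0.658

α = 0.658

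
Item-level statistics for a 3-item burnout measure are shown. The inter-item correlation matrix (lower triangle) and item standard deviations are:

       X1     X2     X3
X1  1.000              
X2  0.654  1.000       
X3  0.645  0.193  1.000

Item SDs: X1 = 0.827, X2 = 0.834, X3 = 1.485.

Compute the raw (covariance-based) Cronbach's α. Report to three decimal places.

Cronbach's α = 0.679

Σσ²ᵢ = 0.827² + 0.834² + 1.485² = 3.5847
Covariances σ_ij = r_ij · s_i · s_j:
  σ(X1,X2) = 0.654 × 0.827 × 0.834 = 0.4511
  σ(X1,X3) = 0.645 × 0.827 × 1.485 = 0.7921
  σ(X2,X3) = 0.193 × 0.834 × 1.485 = 0.2390
σ²_T = Σσ²ᵢ + 2·Σσ_ij = 3.5847 + 2 × 1.4822 = 6.5491
α = (3/2)·(1 − 3.5847/6.5491) = 0.679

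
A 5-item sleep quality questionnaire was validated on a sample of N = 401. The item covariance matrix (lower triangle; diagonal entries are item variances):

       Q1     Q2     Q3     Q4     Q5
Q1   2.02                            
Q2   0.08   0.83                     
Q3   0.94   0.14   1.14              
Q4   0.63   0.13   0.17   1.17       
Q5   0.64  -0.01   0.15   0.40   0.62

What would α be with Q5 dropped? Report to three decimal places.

α = 0.597

Remaining items: Q1, Q2, Q3, Q4 (k = 4).
ΣVar(i) = 2.02 + 0.83 + 1.14 + 1.17 = 5.16
Var(T) = 5.16 + 2 × 2.09 = 9.34
α (item deleted) = (4/3)·(1 − 5.16/9.34) = 0.597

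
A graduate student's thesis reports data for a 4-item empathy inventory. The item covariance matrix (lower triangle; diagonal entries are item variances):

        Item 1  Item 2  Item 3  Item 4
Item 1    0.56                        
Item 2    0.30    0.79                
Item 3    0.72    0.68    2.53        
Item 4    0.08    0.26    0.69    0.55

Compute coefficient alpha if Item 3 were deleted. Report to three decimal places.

Remaining items: Item 1, Item 2, Item 4 (k = 3).
ΣVar(i) = 0.56 + 0.79 + 0.55 = 1.90
Var(T) = 1.90 + 2 × 0.64 = 3.18
α (item deleted) = (3/2)·(1 − 1.90/3.18) = 0.604

coefficient alpha = 0.604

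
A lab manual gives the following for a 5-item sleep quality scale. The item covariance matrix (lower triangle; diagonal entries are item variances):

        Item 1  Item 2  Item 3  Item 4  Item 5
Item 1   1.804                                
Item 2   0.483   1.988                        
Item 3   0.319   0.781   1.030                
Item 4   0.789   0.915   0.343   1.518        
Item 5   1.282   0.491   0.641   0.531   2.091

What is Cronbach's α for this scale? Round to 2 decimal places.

sum of item variances = 1.804 + 1.988 + 1.030 + 1.518 + 2.091 = 8.431
Sum of the distinct covariances = 6.575
total variance = 8.431 + 2 × 6.575 = 21.581
α = (k/(k−1))·(1 − sum of item variances/total variance) = (5/4)·(1 − 8.431/21.581) = 0.76

Cronbach's α = 0.76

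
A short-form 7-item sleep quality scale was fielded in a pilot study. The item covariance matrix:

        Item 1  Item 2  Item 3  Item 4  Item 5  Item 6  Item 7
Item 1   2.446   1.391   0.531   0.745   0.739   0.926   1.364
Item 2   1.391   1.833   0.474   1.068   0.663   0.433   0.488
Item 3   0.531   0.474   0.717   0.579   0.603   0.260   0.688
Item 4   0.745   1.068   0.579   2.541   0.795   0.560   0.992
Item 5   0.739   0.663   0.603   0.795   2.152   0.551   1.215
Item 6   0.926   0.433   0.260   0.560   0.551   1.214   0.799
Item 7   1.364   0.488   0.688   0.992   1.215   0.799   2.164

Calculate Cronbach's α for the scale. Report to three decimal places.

ΣVar(i) = 2.446 + 1.833 + 0.717 + 2.541 + 2.152 + 1.214 + 2.164 = 13.067
Sum of off-diagonal covariances = 15.864
total variance = 13.067 + 2 × 15.864 = 44.795
α = (k/(k−1))·(1 − ΣVar(i)/total variance) = (7/6)·(1 − 13.067/44.795) = 0.826

Cronbach's α = 0.826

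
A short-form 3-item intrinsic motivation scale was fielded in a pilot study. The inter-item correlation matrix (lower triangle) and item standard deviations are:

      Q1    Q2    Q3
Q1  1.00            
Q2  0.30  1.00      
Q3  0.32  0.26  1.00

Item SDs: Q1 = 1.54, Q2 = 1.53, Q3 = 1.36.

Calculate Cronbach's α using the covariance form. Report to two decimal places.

α = 0.55

Σσ²ᵢ = 1.54² + 1.53² + 1.36² = 6.5621
Covariances σ_ij = r_ij · s_i · s_j:
  σ(Q1,Q2) = 0.30 × 1.54 × 1.53 = 0.7069
  σ(Q1,Q3) = 0.32 × 1.54 × 1.36 = 0.6702
  σ(Q2,Q3) = 0.26 × 1.53 × 1.36 = 0.5410
σ²_T = Σσ²ᵢ + 2·Σσ_ij = 6.5621 + 2 × 1.9181 = 10.3983
α = (3/2)·(1 − 6.5621/10.3983) = 0.55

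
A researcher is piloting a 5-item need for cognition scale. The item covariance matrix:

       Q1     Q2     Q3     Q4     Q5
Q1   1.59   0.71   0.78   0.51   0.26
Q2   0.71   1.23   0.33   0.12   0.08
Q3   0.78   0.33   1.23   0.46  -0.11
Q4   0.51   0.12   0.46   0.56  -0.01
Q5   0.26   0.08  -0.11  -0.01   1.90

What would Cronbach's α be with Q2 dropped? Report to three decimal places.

Remaining items: Q1, Q3, Q4, Q5 (k = 4).
ΣVar(i) = 1.59 + 1.23 + 0.56 + 1.90 = 5.28
σ²_total = 5.28 + 2 × 1.89 = 9.06
α (item deleted) = (4/3)·(1 − 5.28/9.06) = 0.556

Cronbach's α = 0.556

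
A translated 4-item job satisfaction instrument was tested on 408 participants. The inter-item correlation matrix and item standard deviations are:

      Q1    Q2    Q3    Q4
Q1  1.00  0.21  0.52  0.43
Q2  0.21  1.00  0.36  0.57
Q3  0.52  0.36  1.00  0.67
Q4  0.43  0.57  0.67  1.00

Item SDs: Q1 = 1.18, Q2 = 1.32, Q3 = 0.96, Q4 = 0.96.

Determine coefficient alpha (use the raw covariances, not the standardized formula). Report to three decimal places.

Σσ²ᵢ = 1.18² + 1.32² + 0.96² + 0.96² = 4.9780
Covariances σ_ij = r_ij · s_i · s_j:
  σ(Q1,Q2) = 0.21 × 1.18 × 1.32 = 0.3271
  σ(Q1,Q3) = 0.52 × 1.18 × 0.96 = 0.5891
  σ(Q1,Q4) = 0.43 × 1.18 × 0.96 = 0.4871
  σ(Q2,Q3) = 0.36 × 1.32 × 0.96 = 0.4562
  σ(Q2,Q4) = 0.57 × 1.32 × 0.96 = 0.7223
  σ(Q3,Q4) = 0.67 × 0.96 × 0.96 = 0.6175
σ²_T = Σσ²ᵢ + 2·Σσ_ij = 4.9780 + 2 × 3.1993 = 11.3766
α = (4/3)·(1 − 4.9780/11.3766) = 0.750

coefficient alpha = 0.750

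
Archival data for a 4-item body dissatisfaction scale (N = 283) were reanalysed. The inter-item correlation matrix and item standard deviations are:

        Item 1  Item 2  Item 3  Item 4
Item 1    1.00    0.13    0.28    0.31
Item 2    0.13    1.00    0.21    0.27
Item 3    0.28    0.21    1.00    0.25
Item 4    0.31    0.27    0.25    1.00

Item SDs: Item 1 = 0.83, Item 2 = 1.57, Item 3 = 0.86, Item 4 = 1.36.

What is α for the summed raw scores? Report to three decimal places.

α = 0.526

Σσ²ᵢ = 0.83² + 1.57² + 0.86² + 1.36² = 5.7430
Covariances σ_ij = r_ij · s_i · s_j:
  σ(Item 1,Item 2) = 0.13 × 0.83 × 1.57 = 0.1694
  σ(Item 1,Item 3) = 0.28 × 0.83 × 0.86 = 0.1999
  σ(Item 1,Item 4) = 0.31 × 0.83 × 1.36 = 0.3499
  σ(Item 2,Item 3) = 0.21 × 1.57 × 0.86 = 0.2835
  σ(Item 2,Item 4) = 0.27 × 1.57 × 1.36 = 0.5765
  σ(Item 3,Item 4) = 0.25 × 0.86 × 1.36 = 0.2924
σ²_T = Σσ²ᵢ + 2·Σσ_ij = 5.7430 + 2 × 1.8716 = 9.4862
α = (4/3)·(1 − 5.7430/9.4862) = 0.526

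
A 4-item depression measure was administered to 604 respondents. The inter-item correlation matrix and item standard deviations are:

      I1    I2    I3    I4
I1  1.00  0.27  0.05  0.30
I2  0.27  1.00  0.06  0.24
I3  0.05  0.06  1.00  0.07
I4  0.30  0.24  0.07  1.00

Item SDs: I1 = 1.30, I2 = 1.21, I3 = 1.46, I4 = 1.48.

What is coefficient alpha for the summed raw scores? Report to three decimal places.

coefficient alpha = 0.431

Σσ²ᵢ = 1.30² + 1.21² + 1.46² + 1.48² = 7.4761
Covariances σ_ij = r_ij · s_i · s_j:
  σ(I1,I2) = 0.27 × 1.30 × 1.21 = 0.4247
  σ(I1,I3) = 0.05 × 1.30 × 1.46 = 0.0949
  σ(I1,I4) = 0.30 × 1.30 × 1.48 = 0.5772
  σ(I2,I3) = 0.06 × 1.21 × 1.46 = 0.1060
  σ(I2,I4) = 0.24 × 1.21 × 1.48 = 0.4298
  σ(I3,I4) = 0.07 × 1.46 × 1.48 = 0.1513
σ²_T = Σσ²ᵢ + 2·Σσ_ij = 7.4761 + 2 × 1.7839 = 11.0439
α = (4/3)·(1 − 7.4761/11.0439) = 0.431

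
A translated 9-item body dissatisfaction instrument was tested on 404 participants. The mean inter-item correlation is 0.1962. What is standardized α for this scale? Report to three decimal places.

α = 0.687

Standardized α = k·r̄ / (1 + (k−1)·r̄) = 9 × 0.1962 / (1 + 8 × 0.1962)
  = 1.7658 / 2.5696 = 0.687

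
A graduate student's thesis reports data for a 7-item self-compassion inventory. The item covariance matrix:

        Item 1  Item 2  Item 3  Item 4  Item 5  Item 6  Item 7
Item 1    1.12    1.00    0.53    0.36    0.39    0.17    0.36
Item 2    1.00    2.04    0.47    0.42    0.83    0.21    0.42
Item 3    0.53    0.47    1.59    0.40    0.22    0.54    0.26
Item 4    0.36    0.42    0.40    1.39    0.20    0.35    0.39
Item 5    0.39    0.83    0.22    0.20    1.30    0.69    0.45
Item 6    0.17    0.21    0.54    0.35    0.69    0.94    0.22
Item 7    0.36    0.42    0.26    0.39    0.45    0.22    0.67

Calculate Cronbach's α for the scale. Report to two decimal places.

Σσ²ᵢ = 1.12 + 2.04 + 1.59 + 1.39 + 1.30 + 0.94 + 0.67 = 9.05
Sum of the distinct covariances = 8.88
Var(T) = 9.05 + 2 × 8.88 = 26.81
α = (k/(k−1))·(1 − Σσ²ᵢ/Var(T)) = (7/6)·(1 − 9.05/26.81) = 0.77

Cronbach's α = 0.77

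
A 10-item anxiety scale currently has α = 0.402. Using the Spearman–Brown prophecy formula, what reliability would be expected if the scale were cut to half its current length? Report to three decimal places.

predicted reliability = 0.252

Length factor m = 1/2
α' = m·α / (1 − (1−m)·α)
   = 1/2 × 0.402 / (1 − (1 − 1/2) × 0.402)
   = 0.2010 / 0.7990 = 0.252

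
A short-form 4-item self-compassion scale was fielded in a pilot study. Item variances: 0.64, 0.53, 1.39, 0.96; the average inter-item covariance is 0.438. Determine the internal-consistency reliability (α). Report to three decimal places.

α = 0.799

ΣVar(i) = 0.64 + 0.53 + 1.39 + 0.96 = 3.52
Sum of the 6 distinct covariances = 6 × 0.438 = 2.628
Var(T) = ΣVar(i) + 2·Σcov = 3.52 + 2 × 2.628 = 8.776
α = (4/3)·(1 − 3.52/8.776) = 0.799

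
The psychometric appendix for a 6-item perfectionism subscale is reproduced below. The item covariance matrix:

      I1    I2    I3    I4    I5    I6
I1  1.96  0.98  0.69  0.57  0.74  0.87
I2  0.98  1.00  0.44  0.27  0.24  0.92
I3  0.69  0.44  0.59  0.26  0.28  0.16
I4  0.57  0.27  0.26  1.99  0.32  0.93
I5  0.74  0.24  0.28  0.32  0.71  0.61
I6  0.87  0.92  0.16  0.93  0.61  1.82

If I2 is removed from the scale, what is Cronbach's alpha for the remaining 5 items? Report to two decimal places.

Remaining items: I1, I3, I4, I5, I6 (k = 5).
ΣVar(i) = 1.96 + 0.59 + 1.99 + 0.71 + 1.82 = 7.07
σ²_total = 7.07 + 2 × 5.43 = 17.93
α (item deleted) = (5/4)·(1 − 7.07/17.93) = 0.76

Cronbach's alpha = 0.76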